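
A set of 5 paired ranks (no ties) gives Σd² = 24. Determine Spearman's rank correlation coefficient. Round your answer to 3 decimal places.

ρ = 1 − 6Σd² / [n(n²−1)] = 1 − 6×24 / (5×24)
  = 1 − 144/120 = 1 − 1.2000 ≈ -0.200

-0.200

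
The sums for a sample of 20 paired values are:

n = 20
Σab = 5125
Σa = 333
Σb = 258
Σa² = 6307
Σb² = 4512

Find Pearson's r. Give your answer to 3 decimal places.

0.873

r = (nΣab − ΣaΣb) / √[(nΣa² − (Σa)²)(nΣb² − (Σb)²)]
Numerator: 20×5125 − 333×258 = 16586
Denominator: √[(126140 − 110889)(90240 − 66564)] = √[15251 × 23676] = 19002.1756
r = 16586 / 19002.1756 ≈ 0.873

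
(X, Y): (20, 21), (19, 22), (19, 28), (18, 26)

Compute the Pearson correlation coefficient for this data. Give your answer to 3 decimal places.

n = 4, ΣX = 76, ΣY = 97, ΣX² = 1446, ΣY² = 2385, ΣXY = 1838
nΣXY − ΣXΣY = 7352 − 7372 = -20
nΣX² − (ΣX)² = 5784 − 5776 = 8; nΣY² − (ΣY)² = 9540 − 9409 = 131
r = -20 / √(8 × 131) = -20 / 32.3728 ≈ -0.618

-0.618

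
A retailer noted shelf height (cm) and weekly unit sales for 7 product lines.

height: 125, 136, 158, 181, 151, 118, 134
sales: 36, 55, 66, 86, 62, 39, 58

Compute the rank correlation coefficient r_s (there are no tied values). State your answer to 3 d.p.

0.929

Rank height: 2, 4, 6, 7, 5, 1, 3
Rank sales: 1, 3, 6, 7, 5, 2, 4
d = rank(height) − rank(sales): 1, 1, 0, 0, 0, -1, -1; Σd² = 4
ρ = 1 − 6Σd² / [n(n²−1)] = 1 − 6×4 / (7×48) = 1 − 24/336 ≈ 0.929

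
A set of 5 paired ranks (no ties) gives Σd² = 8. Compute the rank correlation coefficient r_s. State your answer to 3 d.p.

ρ = 1 − 6Σd² / [n(n²−1)] = 1 − 6×8 / (5×24)
  = 1 − 48/120 = 1 − 0.4000 ≈ 0.600

0.600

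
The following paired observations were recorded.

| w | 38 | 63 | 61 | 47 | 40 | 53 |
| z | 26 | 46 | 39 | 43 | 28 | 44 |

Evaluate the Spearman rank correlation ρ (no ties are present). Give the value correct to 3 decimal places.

Rank w: 1, 6, 5, 3, 2, 4
Rank z: 1, 6, 3, 4, 2, 5
d = rank(w) − rank(z): 0, 0, 2, -1, 0, -1; Σd² = 6
ρ = 1 − 6Σd² / [n(n²−1)] = 1 − 6×6 / (6×35) = 1 − 36/210 ≈ 0.829

0.829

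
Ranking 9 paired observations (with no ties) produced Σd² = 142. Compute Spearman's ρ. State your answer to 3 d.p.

-0.183

ρ = 1 − 6Σd² / [n(n²−1)] = 1 − 6×142 / (9×80)
  = 1 − 852/720 = 1 − 1.1833 ≈ -0.183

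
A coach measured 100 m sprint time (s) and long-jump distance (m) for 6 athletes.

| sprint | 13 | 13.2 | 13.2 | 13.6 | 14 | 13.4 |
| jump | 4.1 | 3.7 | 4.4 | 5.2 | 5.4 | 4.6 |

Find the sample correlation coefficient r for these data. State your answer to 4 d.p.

0.8812

n = 6, Σx = 80.4, Σy = 27.4, Σx² = 1078, Σy² = 127.22, Σxy = 368.18
nΣxy − ΣxΣy = 2209.08 − 2202.96 = 6.12
nΣx² − (Σx)² = 6468 − 6464.16 = 3.84; nΣy² − (Σy)² = 763.32 − 750.76 = 12.56
r = 6.12 / √(3.84 × 12.56) = 6.12 / 6.9448 ≈ 0.8812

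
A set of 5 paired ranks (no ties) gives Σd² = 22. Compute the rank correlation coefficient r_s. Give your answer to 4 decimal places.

ρ = 1 − 6Σd² / [n(n²−1)] = 1 − 6×22 / (5×24)
  = 1 − 132/120 = 1 − 1.10000 ≈ -0.1000

-0.1000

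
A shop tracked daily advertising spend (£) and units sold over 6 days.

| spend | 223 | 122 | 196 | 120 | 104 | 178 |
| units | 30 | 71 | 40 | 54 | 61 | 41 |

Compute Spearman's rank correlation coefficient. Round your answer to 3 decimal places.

-0.829

Rank spend: 6, 3, 5, 2, 1, 4
Rank units: 1, 6, 2, 4, 5, 3
d = rank(spend) − rank(units): 5, -3, 3, -2, -4, 1; Σd² = 64
ρ = 1 − 6Σd² / [n(n²−1)] = 1 − 6×64 / (6×35) = 1 − 384/210 ≈ -0.829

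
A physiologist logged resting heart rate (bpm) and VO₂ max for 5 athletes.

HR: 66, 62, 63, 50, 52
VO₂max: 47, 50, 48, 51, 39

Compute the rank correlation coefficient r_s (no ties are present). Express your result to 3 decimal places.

Rank HR: 5, 3, 4, 1, 2
Rank VO₂max: 2, 4, 3, 5, 1
d = rank(HR) − rank(VO₂max): 3, -1, 1, -4, 1; Σd² = 28
ρ = 1 − 6Σd² / [n(n²−1)] = 1 − 6×28 / (5×24) = 1 − 168/120 ≈ -0.400

-0.400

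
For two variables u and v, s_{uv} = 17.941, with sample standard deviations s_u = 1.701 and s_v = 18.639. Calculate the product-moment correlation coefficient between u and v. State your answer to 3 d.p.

r = Cov(u,v) / (s_u · s_v) = 17.941 / (1.701 × 18.639)
  = 17.941 / 31.7049 ≈ 0.566

0.566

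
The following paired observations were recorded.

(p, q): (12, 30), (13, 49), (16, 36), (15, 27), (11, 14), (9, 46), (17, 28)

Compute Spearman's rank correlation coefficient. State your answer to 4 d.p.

Rank p: 3, 4, 6, 5, 2, 1, 7
Rank q: 4, 7, 5, 2, 1, 6, 3
d = rank(p) − rank(q): -1, -3, 1, 3, 1, -5, 4; Σd² = 62
ρ = 1 − 6Σd² / [n(n²−1)] = 1 − 6×62 / (7×48) = 1 − 372/336 ≈ -0.1071

-0.1071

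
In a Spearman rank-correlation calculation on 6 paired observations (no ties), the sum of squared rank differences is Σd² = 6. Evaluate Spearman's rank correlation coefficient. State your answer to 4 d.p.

0.8286

ρ = 1 − 6Σd² / [n(n²−1)] = 1 − 6×6 / (6×35)
  = 1 − 36/210 = 1 − 0.17143 ≈ 0.8286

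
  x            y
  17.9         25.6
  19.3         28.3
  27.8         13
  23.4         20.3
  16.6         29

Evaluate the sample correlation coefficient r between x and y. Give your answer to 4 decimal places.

n = 5, Σx = 105, Σy = 116.2, Σx² = 2288.86, Σy² = 2878.34, Σxy = 2322.25
nΣxy − ΣxΣy = 11611.25 − 12201 = -589.75
nΣx² − (Σx)² = 11444.3 − 11025 = 419.3; nΣy² − (Σy)² = 14391.7 − 13502.44 = 889.26
r = -589.75 / √(419.3 × 889.26) = -589.75 / 610.6281 ≈ -0.9658

-0.9658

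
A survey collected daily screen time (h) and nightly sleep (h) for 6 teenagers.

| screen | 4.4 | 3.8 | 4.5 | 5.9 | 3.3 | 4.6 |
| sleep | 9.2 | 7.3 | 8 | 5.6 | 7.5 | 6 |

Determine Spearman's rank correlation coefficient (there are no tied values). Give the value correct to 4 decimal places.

-0.5429

Rank screen: 3, 2, 4, 6, 1, 5
Rank sleep: 6, 3, 5, 1, 4, 2
d = rank(screen) − rank(sleep): -3, -1, -1, 5, -3, 3; Σd² = 54
ρ = 1 − 6Σd² / [n(n²−1)] = 1 − 6×54 / (6×35) = 1 − 324/210 ≈ -0.5429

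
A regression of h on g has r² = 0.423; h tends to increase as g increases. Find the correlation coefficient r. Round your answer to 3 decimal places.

|r| = √0.423 = 0.650
The association is positive, so r = 0.650.

0.650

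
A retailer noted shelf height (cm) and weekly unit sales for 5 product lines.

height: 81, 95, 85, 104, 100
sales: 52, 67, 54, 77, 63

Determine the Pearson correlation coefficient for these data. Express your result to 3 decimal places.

0.921

n = 5, Σx = 465, Σy = 313, Σx² = 43627, Σy² = 20007, Σxy = 29475
nΣxy − ΣxΣy = 147375 − 145545 = 1830
nΣx² − (Σx)² = 218135 − 216225 = 1910; nΣy² − (Σy)² = 100035 − 97969 = 2066
r = 1830 / √(1910 × 2066) = 1830 / 1986.4692 ≈ 0.921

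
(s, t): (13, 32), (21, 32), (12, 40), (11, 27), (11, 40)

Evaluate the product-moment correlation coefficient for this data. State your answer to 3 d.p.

-0.215

n = 5, Σs = 68, Σt = 171, Σs² = 996, Σt² = 5977, Σst = 2305
nΣst − ΣsΣt = 11525 − 11628 = -103
nΣs² − (Σs)² = 4980 − 4624 = 356; nΣt² − (Σt)² = 29885 − 29241 = 644
r = -103 / √(356 × 644) = -103 / 478.8152 ≈ -0.215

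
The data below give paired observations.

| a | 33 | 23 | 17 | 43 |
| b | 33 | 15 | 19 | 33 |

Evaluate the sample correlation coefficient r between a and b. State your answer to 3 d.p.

n = 4, Σa = 116, Σb = 100, Σa² = 3756, Σb² = 2764, Σab = 3176
nΣab − ΣaΣb = 12704 − 11600 = 1104
nΣa² − (Σa)² = 15024 − 13456 = 1568; nΣb² − (Σb)² = 11056 − 10000 = 1056
r = 1104 / √(1568 × 1056) = 1104 / 1286.7820 ≈ 0.858

0.858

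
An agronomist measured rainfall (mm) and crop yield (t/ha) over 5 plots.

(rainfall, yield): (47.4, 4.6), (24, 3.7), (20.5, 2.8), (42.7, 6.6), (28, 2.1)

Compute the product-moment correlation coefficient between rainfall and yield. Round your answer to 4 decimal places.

0.7343

n = 5, Σx = 162.6, Σy = 19.8, Σx² = 5850.3, Σy² = 90.66, Σxy = 704.86
nΣxy − ΣxΣy = 3524.3 − 3219.48 = 304.82
nΣx² − (Σx)² = 29251.5 − 26438.76 = 2812.74; nΣy² − (Σy)² = 453.3 − 392.04 = 61.26
r = 304.82 / √(2812.74 × 61.26) = 304.82 / 415.1005 ≈ 0.7343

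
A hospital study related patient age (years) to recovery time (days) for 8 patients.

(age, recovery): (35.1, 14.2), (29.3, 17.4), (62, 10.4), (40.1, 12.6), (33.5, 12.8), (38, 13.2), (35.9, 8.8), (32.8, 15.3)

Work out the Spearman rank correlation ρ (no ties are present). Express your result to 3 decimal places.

-0.762

Rank age: 4, 1, 8, 7, 3, 6, 5, 2
Rank recovery: 6, 8, 2, 3, 4, 5, 1, 7
d = rank(age) − rank(recovery): -2, -7, 6, 4, -1, 1, 4, -5; Σd² = 148
ρ = 1 − 6Σd² / [n(n²−1)] = 1 − 6×148 / (8×63) = 1 − 888/504 ≈ -0.762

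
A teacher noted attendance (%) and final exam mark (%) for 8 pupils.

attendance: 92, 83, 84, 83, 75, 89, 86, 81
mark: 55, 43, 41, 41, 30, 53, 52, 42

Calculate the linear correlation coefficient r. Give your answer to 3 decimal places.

n = 8, Σx = 673, Σy = 357, Σx² = 56801, Σy² = 16413, Σxy = 30317
nΣxy − ΣxΣy = 242536 − 240261 = 2275
nΣx² − (Σx)² = 454408 − 452929 = 1479; nΣy² − (Σy)² = 131304 − 127449 = 3855
r = 2275 / √(1479 × 3855) = 2275 / 2387.7908 ≈ 0.953

0.953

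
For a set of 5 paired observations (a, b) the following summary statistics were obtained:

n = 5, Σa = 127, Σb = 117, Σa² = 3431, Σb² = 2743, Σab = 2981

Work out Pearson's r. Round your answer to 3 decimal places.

0.282

r = (nΣab − ΣaΣb) / √[(nΣa² − (Σa)²)(nΣb² − (Σb)²)]
Numerator: 5×2981 − 127×117 = 46
Denominator: √[(17155 − 16129)(13715 − 13689)] = √[1026 × 26] = 163.3279
r = 46 / 163.3279 ≈ 0.282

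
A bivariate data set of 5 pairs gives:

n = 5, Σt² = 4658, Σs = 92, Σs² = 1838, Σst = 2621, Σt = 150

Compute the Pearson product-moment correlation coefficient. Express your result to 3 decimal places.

-0.918

r = (nΣst − ΣsΣt) / √[(nΣs² − (Σs)²)(nΣt² − (Σt)²)]
Numerator: 5×2621 − 92×150 = -695
Denominator: √[(9190 − 8464)(23290 − 22500)] = √[726 × 790] = 757.3242
r = -695 / 757.3242 ≈ -0.918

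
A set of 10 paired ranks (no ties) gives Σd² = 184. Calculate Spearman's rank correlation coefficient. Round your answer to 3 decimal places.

-0.115

ρ = 1 − 6Σd² / [n(n²−1)] = 1 − 6×184 / (10×99)
  = 1 − 1104/990 = 1 − 1.1152 ≈ -0.115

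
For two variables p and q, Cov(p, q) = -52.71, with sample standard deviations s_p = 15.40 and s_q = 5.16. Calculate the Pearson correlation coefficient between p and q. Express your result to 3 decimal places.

r = Cov(p,q) / (s_p · s_q) = -52.71 / (15.40 × 5.16)
  = -52.71 / 79.4640 ≈ -0.663

-0.663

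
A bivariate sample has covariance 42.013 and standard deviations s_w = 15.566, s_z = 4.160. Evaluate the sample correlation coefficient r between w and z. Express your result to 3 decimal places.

r = Cov(w,z) / (s_w · s_z) = 42.013 / (15.566 × 4.160)
  = 42.013 / 64.7546 ≈ 0.649

0.649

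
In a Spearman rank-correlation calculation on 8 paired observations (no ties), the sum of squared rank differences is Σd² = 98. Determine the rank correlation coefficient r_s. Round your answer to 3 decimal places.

-0.167

ρ = 1 − 6Σd² / [n(n²−1)] = 1 − 6×98 / (8×63)
  = 1 − 588/504 = 1 − 1.1667 ≈ -0.167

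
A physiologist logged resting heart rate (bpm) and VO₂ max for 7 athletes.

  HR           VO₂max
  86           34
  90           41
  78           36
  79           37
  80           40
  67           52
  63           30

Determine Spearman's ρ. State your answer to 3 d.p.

Rank HR: 6, 7, 3, 4, 5, 2, 1
Rank VO₂max: 2, 6, 3, 4, 5, 7, 1
d = rank(HR) − rank(VO₂max): 4, 1, 0, 0, 0, -5, 0; Σd² = 42
ρ = 1 − 6Σd² / [n(n²−1)] = 1 − 6×42 / (7×48) = 1 − 252/336 ≈ 0.250

0.250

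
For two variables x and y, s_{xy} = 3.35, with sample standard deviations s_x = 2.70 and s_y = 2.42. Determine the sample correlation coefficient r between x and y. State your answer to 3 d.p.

r = Cov(x,y) / (s_x · s_y) = 3.35 / (2.70 × 2.42)
  = 3.35 / 6.5340 ≈ 0.513

0.513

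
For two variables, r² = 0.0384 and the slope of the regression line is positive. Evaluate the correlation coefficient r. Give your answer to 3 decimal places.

0.196

|r| = √0.0384 = 0.196
The association is positive, so r = 0.196.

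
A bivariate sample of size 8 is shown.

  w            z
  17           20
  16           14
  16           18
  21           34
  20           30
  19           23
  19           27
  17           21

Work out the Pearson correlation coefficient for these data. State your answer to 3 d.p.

0.962

n = 8, Σw = 145, Σz = 187, Σw² = 2653, Σz² = 4675, Σwz = 3473
nΣwz − ΣwΣz = 27784 − 27115 = 669
nΣw² − (Σw)² = 21224 − 21025 = 199; nΣz² − (Σz)² = 37400 − 34969 = 2431
r = 669 / √(199 × 2431) = 669 / 695.5350 ≈ 0.962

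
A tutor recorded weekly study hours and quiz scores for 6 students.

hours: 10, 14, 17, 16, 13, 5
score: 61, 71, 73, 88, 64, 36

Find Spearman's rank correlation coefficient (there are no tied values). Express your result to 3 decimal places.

0.943

Rank hours: 2, 4, 6, 5, 3, 1
Rank score: 2, 4, 5, 6, 3, 1
d = rank(hours) − rank(score): 0, 0, 1, -1, 0, 0; Σd² = 2
ρ = 1 − 6Σd² / [n(n²−1)] = 1 − 6×2 / (6×35) = 1 − 12/210 ≈ 0.943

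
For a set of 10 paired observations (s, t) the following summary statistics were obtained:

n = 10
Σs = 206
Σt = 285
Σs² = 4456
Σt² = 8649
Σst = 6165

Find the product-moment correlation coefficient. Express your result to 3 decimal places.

r = (nΣst − ΣsΣt) / √[(nΣs² − (Σs)²)(nΣt² − (Σt)²)]
Numerator: 10×6165 − 206×285 = 2940
Denominator: √[(44560 − 42436)(86490 − 81225)] = √[2124 × 5265] = 3344.0783
r = 2940 / 3344.0783 ≈ 0.879

0.879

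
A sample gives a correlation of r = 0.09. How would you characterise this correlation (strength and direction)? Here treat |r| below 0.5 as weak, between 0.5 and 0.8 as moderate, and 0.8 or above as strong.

r = 0.09 > 0 so the relationship is positive.
|r| = 0.09, which falls in the weak range.

weak positive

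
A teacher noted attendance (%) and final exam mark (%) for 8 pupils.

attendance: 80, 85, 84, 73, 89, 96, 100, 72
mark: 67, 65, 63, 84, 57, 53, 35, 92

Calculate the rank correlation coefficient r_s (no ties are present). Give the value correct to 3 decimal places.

Rank attendance: 3, 5, 4, 2, 6, 7, 8, 1
Rank mark: 6, 5, 4, 7, 3, 2, 1, 8
d = rank(attendance) − rank(mark): -3, 0, 0, -5, 3, 5, 7, -7; Σd² = 166
ρ = 1 − 6Σd² / [n(n²−1)] = 1 − 6×166 / (8×63) = 1 − 996/504 ≈ -0.976

-0.976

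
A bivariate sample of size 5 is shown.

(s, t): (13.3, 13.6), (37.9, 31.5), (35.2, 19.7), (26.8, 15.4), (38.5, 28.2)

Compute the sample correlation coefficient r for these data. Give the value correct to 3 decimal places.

n = 5, Σs = 151.7, Σt = 108.4, Σs² = 5052.83, Σt² = 2597.7, Σst = 3566.59
nΣst − ΣsΣt = 17832.95 − 16444.28 = 1388.67
nΣs² − (Σs)² = 25264.15 − 23012.89 = 2251.26; nΣt² − (Σt)² = 12988.5 − 11750.56 = 1237.94
r = 1388.67 / √(2251.26 × 1237.94) = 1388.67 / 1669.4085 ≈ 0.832

0.832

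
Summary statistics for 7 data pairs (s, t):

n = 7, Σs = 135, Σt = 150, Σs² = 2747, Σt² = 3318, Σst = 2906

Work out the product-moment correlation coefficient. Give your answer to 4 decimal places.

0.1078

r = (nΣst − ΣsΣt) / √[(nΣs² − (Σs)²)(nΣt² − (Σt)²)]
Numerator: 7×2906 − 135×150 = 92
Denominator: √[(19229 − 18225)(23226 − 22500)] = √[1004 × 726] = 853.7587
r = 92 / 853.7587 ≈ 0.1078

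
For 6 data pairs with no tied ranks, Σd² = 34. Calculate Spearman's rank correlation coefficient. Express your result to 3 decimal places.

0.029

ρ = 1 − 6Σd² / [n(n²−1)] = 1 − 6×34 / (6×35)
  = 1 − 204/210 = 1 − 0.9714 ≈ 0.029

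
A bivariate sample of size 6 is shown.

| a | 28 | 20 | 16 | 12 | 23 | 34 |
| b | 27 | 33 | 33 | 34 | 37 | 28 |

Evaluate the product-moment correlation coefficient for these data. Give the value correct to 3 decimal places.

n = 6, Σa = 133, Σb = 192, Σa² = 3269, Σb² = 6216, Σab = 4155
nΣab − ΣaΣb = 24930 − 25536 = -606
nΣa² − (Σa)² = 19614 − 17689 = 1925; nΣb² − (Σb)² = 37296 − 36864 = 432
r = -606 / √(1925 × 432) = -606 / 911.9210 ≈ -0.665

-0.665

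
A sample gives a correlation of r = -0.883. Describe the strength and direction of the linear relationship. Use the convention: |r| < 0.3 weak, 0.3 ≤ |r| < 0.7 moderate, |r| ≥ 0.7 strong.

r = -0.883 < 0 so the relationship is negative.
|r| = 0.883, which falls in the strong range.

strong negative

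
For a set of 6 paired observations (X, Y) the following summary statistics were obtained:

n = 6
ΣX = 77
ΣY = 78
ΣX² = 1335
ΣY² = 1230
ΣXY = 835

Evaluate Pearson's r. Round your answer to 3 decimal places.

r = (nΣXY − ΣXΣY) / √[(nΣX² − (ΣX)²)(nΣY² − (ΣY)²)]
Numerator: 6×835 − 77×78 = -996
Denominator: √[(8010 − 5929)(7380 − 6084)] = √[2081 × 1296] = 1642.2472
r = -996 / 1642.2472 ≈ -0.606

-0.606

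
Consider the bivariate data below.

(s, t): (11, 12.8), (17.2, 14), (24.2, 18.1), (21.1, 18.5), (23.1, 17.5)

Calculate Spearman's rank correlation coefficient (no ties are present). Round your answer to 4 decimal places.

0.7000

Rank s: 1, 2, 5, 3, 4
Rank t: 1, 2, 4, 5, 3
d = rank(s) − rank(t): 0, 0, 1, -2, 1; Σd² = 6
ρ = 1 − 6Σd² / [n(n²−1)] = 1 − 6×6 / (5×24) = 1 − 36/120 ≈ 0.7000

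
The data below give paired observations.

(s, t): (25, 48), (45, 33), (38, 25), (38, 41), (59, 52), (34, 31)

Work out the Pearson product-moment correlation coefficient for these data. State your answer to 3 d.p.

n = 6, Σs = 239, Σt = 230, Σs² = 10175, Σt² = 9364, Σst = 9315
nΣst − ΣsΣt = 55890 − 54970 = 920
nΣs² − (Σs)² = 61050 − 57121 = 3929; nΣt² − (Σt)² = 56184 − 52900 = 3284
r = 920 / √(3929 × 3284) = 920 / 3592.0518 ≈ 0.256

0.256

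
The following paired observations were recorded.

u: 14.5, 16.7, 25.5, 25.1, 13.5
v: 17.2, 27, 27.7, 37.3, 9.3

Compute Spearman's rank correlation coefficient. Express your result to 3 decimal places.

0.900

Rank u: 2, 3, 5, 4, 1
Rank v: 2, 3, 4, 5, 1
d = rank(u) − rank(v): 0, 0, 1, -1, 0; Σd² = 2
ρ = 1 − 6Σd² / [n(n²−1)] = 1 − 6×2 / (5×24) = 1 − 12/120 ≈ 0.900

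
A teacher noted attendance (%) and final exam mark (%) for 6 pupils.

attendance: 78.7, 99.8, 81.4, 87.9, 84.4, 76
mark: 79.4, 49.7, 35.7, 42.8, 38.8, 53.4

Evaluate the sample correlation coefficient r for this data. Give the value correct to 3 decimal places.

n = 6, Σx = 508.2, Σy = 299.8, Σx² = 43405.46, Σy² = 16237.78, Σxy = 25210.06
nΣxy − ΣxΣy = 151260.36 − 152358.36 = -1098
nΣx² − (Σx)² = 260432.76 − 258267.24 = 2165.52; nΣy² − (Σy)² = 97426.68 − 89880.04 = 7546.64
r = -1098 / √(2165.52 × 7546.64) = -1098 / 4042.5734 ≈ -0.272

-0.272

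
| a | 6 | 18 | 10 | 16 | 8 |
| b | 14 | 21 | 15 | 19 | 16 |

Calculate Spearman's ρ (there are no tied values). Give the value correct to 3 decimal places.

0.900

Rank a: 1, 5, 3, 4, 2
Rank b: 1, 5, 2, 4, 3
d = rank(a) − rank(b): 0, 0, 1, 0, -1; Σd² = 2
ρ = 1 − 6Σd² / [n(n²−1)] = 1 − 6×2 / (5×24) = 1 − 12/120 ≈ 0.900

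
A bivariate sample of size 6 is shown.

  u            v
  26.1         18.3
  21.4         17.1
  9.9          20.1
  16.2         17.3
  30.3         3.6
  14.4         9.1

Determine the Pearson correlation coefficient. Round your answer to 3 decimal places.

n = 6, Σu = 118.3, Σv = 85.5, Σu² = 2625.07, Σv² = 1426.37, Σuv = 1562.94
nΣuv − ΣuΣv = 9377.64 − 10114.65 = -737.01
nΣu² − (Σu)² = 15750.42 − 13994.89 = 1755.53; nΣv² − (Σv)² = 8558.22 − 7310.25 = 1247.97
r = -737.01 / √(1755.53 × 1247.97) = -737.01 / 1480.1516 ≈ -0.498

-0.498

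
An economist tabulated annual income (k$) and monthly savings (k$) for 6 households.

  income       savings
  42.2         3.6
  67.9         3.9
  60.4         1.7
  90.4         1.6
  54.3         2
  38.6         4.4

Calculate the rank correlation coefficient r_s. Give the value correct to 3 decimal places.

-0.657

Rank income: 2, 5, 4, 6, 3, 1
Rank savings: 4, 5, 2, 1, 3, 6
d = rank(income) − rank(savings): -2, 0, 2, 5, 0, -5; Σd² = 58
ρ = 1 − 6Σd² / [n(n²−1)] = 1 − 6×58 / (6×35) = 1 − 348/210 ≈ -0.657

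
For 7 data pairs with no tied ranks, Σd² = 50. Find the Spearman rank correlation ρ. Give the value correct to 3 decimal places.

ρ = 1 − 6Σd² / [n(n²−1)] = 1 − 6×50 / (7×48)
  = 1 − 300/336 = 1 − 0.8929 ≈ 0.107

0.107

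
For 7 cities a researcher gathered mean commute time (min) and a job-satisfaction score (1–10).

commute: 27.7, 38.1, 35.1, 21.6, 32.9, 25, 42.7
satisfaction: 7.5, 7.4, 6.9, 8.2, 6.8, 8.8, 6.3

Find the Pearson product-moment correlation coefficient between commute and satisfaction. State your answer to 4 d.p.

-0.8378

n = 7, Σx = 223.1, Σy = 51.9, Σx² = 7448.17, Σy² = 389.23, Σxy = 1621.73
nΣxy − ΣxΣy = 11352.11 − 11578.89 = -226.78
nΣx² − (Σx)² = 52137.19 − 49773.61 = 2363.58; nΣy² − (Σy)² = 2724.61 − 2693.61 = 31
r = -226.78 / √(2363.58 × 31) = -226.78 / 270.6861 ≈ -0.8378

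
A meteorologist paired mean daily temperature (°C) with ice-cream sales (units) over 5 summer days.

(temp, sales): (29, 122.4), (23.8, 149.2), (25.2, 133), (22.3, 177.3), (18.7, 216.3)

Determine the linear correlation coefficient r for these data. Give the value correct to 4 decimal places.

n = 5, Σx = 119, Σy = 798.2, Σx² = 2889.46, Σy² = 133152.38, Σxy = 18450.76
nΣxy − ΣxΣy = 92253.8 − 94985.8 = -2732
nΣx² − (Σx)² = 14447.3 − 14161 = 286.3; nΣy² − (Σy)² = 665761.9 − 637123.24 = 28638.66
r = -2732 / √(286.3 × 28638.66) = -2732 / 2863.4330 ≈ -0.9541

-0.9541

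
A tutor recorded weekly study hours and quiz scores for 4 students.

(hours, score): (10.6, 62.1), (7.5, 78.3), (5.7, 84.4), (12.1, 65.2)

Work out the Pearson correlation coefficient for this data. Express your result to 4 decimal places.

n = 4, Σx = 35.9, Σy = 290, Σx² = 347.51, Σy² = 21361.7, Σxy = 2515.51
nΣxy − ΣxΣy = 10062.04 − 10411 = -348.96
nΣx² − (Σx)² = 1390.04 − 1288.81 = 101.23; nΣy² − (Σy)² = 85446.8 − 84100 = 1346.8
r = -348.96 / √(101.23 × 1346.8) = -348.96 / 369.2378 ≈ -0.9451

-0.9451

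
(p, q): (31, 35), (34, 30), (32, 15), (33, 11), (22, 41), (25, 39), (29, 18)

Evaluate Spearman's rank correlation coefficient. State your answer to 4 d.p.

Rank p: 4, 7, 5, 6, 1, 2, 3
Rank q: 5, 4, 2, 1, 7, 6, 3
d = rank(p) − rank(q): -1, 3, 3, 5, -6, -4, 0; Σd² = 96
ρ = 1 − 6Σd² / [n(n²−1)] = 1 − 6×96 / (7×48) = 1 − 576/336 ≈ -0.7143

-0.7143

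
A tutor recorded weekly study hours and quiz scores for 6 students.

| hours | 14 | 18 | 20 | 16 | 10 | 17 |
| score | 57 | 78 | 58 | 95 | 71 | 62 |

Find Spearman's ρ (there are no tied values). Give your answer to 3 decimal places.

Rank hours: 2, 5, 6, 3, 1, 4
Rank score: 1, 5, 2, 6, 4, 3
d = rank(hours) − rank(score): 1, 0, 4, -3, -3, 1; Σd² = 36
ρ = 1 − 6Σd² / [n(n²−1)] = 1 − 6×36 / (6×35) = 1 − 216/210 ≈ -0.029

-0.029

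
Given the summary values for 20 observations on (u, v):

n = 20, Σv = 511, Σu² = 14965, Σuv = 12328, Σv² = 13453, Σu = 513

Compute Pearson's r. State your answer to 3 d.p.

-0.920

r = (nΣuv − ΣuΣv) / √[(nΣu² − (Σu)²)(nΣv² − (Σv)²)]
Numerator: 20×12328 − 513×511 = -15583
Denominator: √[(299300 − 263169)(269060 − 261121)] = √[36131 × 7939] = 16936.4698
r = -15583 / 16936.4698 ≈ -0.920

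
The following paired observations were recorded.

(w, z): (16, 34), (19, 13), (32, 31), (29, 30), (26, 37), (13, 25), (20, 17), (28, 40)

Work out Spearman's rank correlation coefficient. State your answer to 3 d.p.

Rank w: 2, 3, 8, 7, 5, 1, 4, 6
Rank z: 6, 1, 5, 4, 7, 3, 2, 8
d = rank(w) − rank(z): -4, 2, 3, 3, -2, -2, 2, -2; Σd² = 54
ρ = 1 − 6Σd² / [n(n²−1)] = 1 − 6×54 / (8×63) = 1 − 324/504 ≈ 0.357

0.357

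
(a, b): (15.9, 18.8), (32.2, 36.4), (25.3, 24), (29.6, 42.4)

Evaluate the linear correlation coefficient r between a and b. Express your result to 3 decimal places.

0.864

n = 4, Σa = 103, Σb = 121.6, Σa² = 2805.9, Σb² = 4052.16, Σab = 3333.24
nΣab − ΣaΣb = 13332.96 − 12524.8 = 808.16
nΣa² − (Σa)² = 11223.6 − 10609 = 614.6; nΣb² − (Σb)² = 16208.64 − 14786.56 = 1422.08
r = 808.16 / √(614.6 × 1422.08) = 808.16 / 934.8852 ≈ 0.864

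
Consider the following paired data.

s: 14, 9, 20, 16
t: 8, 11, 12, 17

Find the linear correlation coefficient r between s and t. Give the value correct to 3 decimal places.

n = 4, Σs = 59, Σt = 48, Σs² = 933, Σt² = 618, Σst = 723
nΣst − ΣsΣt = 2892 − 2832 = 60
nΣs² − (Σs)² = 3732 − 3481 = 251; nΣt² − (Σt)² = 2472 − 2304 = 168
r = 60 / √(251 × 168) = 60 / 205.3485 ≈ 0.292

0.292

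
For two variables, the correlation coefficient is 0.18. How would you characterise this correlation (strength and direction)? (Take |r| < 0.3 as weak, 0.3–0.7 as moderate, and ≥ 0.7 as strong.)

r = 0.18 > 0 so the relationship is positive.
|r| = 0.18, which falls in the weak range.

weak positive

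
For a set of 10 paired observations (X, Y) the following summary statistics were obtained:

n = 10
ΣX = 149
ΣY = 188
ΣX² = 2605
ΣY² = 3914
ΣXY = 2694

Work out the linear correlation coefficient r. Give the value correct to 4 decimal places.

r = (nΣXY − ΣXΣY) / √[(nΣX² − (ΣX)²)(nΣY² − (ΣY)²)]
Numerator: 10×2694 − 149×188 = -1072
Denominator: √[(26050 − 22201)(39140 − 35344)] = √[3849 × 3796] = 3822.4081
r = -1072 / 3822.4081 ≈ -0.2805

-0.2805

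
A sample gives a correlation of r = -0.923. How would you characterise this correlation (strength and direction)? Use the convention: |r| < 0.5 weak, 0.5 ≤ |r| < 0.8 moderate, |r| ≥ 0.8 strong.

r = -0.923 < 0 so the relationship is negative.
|r| = 0.923, which falls in the strong range.

strong negative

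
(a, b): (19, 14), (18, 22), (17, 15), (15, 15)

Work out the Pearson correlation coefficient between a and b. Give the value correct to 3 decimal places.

0.185

n = 4, Σa = 69, Σb = 66, Σa² = 1199, Σb² = 1130, Σab = 1142
nΣab − ΣaΣb = 4568 − 4554 = 14
nΣa² − (Σa)² = 4796 − 4761 = 35; nΣb² − (Σb)² = 4520 − 4356 = 164
r = 14 / √(35 × 164) = 14 / 75.7628 ≈ 0.185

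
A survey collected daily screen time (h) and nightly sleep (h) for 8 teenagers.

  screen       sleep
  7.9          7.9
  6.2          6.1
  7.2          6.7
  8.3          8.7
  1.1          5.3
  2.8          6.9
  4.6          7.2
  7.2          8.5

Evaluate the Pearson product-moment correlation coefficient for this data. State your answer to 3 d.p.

n = 8, Σx = 45.3, Σy = 57.3, Σx² = 303.63, Σy² = 419.99, Σxy = 340.15
nΣxy − ΣxΣy = 2721.2 − 2595.69 = 125.51
nΣx² − (Σx)² = 2429.04 − 2052.09 = 376.95; nΣy² − (Σy)² = 3359.92 − 3283.29 = 76.63
r = 125.51 / √(376.95 × 76.63) = 125.51 / 169.9579 ≈ 0.738

0.738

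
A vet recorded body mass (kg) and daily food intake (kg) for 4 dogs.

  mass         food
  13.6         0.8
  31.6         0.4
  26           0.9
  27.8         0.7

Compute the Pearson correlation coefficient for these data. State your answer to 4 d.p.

n = 4, Σx = 99, Σy = 2.8, Σx² = 2632.36, Σy² = 2.1, Σxy = 66.38
nΣxy − ΣxΣy = 265.52 − 277.2 = -11.68
nΣx² − (Σx)² = 10529.44 − 9801 = 728.44; nΣy² − (Σy)² = 8.4 − 7.84 = 0.56
r = -11.68 / √(728.44 × 0.56) = -11.68 / 20.1972 ≈ -0.5783

-0.5783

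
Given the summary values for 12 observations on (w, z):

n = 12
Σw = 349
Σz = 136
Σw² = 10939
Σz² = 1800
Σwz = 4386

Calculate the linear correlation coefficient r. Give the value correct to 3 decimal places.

r = (nΣwz − ΣwΣz) / √[(nΣw² − (Σw)²)(nΣz² − (Σz)²)]
Numerator: 12×4386 − 349×136 = 5168
Denominator: √[(131268 − 121801)(21600 − 18496)] = √[9467 × 3104] = 5420.8457
r = 5168 / 5420.8457 ≈ 0.953

0.953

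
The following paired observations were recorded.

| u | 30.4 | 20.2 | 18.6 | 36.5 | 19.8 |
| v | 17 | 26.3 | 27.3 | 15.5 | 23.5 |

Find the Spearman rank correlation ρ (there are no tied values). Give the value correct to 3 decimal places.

-0.900

Rank u: 4, 3, 1, 5, 2
Rank v: 2, 4, 5, 1, 3
d = rank(u) − rank(v): 2, -1, -4, 4, -1; Σd² = 38
ρ = 1 − 6Σd² / [n(n²−1)] = 1 − 6×38 / (5×24) = 1 − 228/120 ≈ -0.900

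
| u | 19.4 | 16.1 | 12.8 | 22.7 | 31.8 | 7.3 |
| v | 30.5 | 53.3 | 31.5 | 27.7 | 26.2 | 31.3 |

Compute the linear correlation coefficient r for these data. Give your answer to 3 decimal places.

-0.321

n = 6, Σu = 110.1, Σv = 200.5, Σu² = 2379.23, Σv² = 7196.81, Σuv = 3543.47
nΣuv − ΣuΣv = 21260.82 − 22075.05 = -814.23
nΣu² − (Σu)² = 14275.38 − 12122.01 = 2153.37; nΣv² − (Σv)² = 43180.86 − 40200.25 = 2980.61
r = -814.23 / √(2153.37 × 2980.61) = -814.23 / 2533.4475 ≈ -0.321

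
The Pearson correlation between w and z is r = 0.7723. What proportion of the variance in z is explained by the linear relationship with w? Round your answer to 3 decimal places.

r² = (0.7723)² = 0.596

0.596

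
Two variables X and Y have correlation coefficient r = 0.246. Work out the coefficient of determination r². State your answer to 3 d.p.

0.061

r² = (0.246)² = 0.061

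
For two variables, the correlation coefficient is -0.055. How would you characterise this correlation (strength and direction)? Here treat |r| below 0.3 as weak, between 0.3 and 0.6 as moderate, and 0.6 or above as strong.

weak negative

r = -0.055 < 0 so the relationship is negative.
|r| = 0.055, which falls in the weak range.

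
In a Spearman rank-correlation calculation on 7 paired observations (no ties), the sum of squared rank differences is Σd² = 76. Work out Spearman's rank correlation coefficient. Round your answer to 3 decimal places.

-0.357

ρ = 1 − 6Σd² / [n(n²−1)] = 1 − 6×76 / (7×48)
  = 1 − 456/336 = 1 − 1.3571 ≈ -0.357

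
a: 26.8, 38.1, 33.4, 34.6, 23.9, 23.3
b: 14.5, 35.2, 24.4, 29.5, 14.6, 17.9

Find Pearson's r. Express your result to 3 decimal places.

n = 6, Σa = 180.1, Σb = 136.1, Σa² = 5596.67, Σb² = 3448.47, Σab = 4331.39
nΣab − ΣaΣb = 25988.34 − 24511.61 = 1476.73
nΣa² − (Σa)² = 33580.02 − 32436.01 = 1144.01; nΣb² − (Σb)² = 20690.82 − 18523.21 = 2167.61
r = 1476.73 / √(1144.01 × 2167.61) = 1476.73 / 1574.7278 ≈ 0.938

0.938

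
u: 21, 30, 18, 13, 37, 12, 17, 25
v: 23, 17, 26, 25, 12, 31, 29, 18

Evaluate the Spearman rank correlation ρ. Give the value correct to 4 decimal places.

-0.9286

Rank u: 5, 7, 4, 2, 8, 1, 3, 6
Rank v: 4, 2, 6, 5, 1, 8, 7, 3
d = rank(u) − rank(v): 1, 5, -2, -3, 7, -7, -4, 3; Σd² = 162
ρ = 1 − 6Σd² / [n(n²−1)] = 1 − 6×162 / (8×63) = 1 − 972/504 ≈ -0.9286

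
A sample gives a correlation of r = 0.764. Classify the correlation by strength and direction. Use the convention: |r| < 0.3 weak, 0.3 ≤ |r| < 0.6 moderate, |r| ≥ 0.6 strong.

r = 0.764 > 0 so the relationship is positive.
|r| = 0.764, which falls in the strong range.

strong positive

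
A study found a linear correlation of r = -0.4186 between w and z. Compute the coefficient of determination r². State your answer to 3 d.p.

0.175

r² = (-0.4186)² = 0.175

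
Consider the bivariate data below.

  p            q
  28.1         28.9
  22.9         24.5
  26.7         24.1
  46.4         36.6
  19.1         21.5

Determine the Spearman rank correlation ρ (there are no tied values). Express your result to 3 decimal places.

Rank p: 4, 2, 3, 5, 1
Rank q: 4, 3, 2, 5, 1
d = rank(p) − rank(q): 0, -1, 1, 0, 0; Σd² = 2
ρ = 1 − 6Σd² / [n(n²−1)] = 1 − 6×2 / (5×24) = 1 − 12/120 ≈ 0.900

0.900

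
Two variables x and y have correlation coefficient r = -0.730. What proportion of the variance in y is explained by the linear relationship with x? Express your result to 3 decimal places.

r² = (-0.730)² = 0.533

0.533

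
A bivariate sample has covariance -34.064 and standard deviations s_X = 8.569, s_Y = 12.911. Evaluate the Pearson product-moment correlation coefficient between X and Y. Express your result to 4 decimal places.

-0.3079

r = Cov(X,Y) / (s_X · s_Y) = -34.064 / (8.569 × 12.911)
  = -34.064 / 110.6344 ≈ -0.3079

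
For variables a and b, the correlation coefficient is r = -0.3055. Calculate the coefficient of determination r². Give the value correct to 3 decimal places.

r² = (-0.3055)² = 0.093

0.093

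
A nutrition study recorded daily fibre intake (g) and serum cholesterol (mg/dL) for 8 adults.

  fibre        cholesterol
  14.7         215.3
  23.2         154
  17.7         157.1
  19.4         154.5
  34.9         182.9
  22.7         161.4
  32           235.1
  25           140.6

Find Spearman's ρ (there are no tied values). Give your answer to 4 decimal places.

0.0476

Rank fibre: 1, 5, 2, 3, 8, 4, 7, 6
Rank cholesterol: 7, 2, 4, 3, 6, 5, 8, 1
d = rank(fibre) − rank(cholesterol): -6, 3, -2, 0, 2, -1, -1, 5; Σd² = 80
ρ = 1 − 6Σd² / [n(n²−1)] = 1 − 6×80 / (8×63) = 1 − 480/504 ≈ 0.0476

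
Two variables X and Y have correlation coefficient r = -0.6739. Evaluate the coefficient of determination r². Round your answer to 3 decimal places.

r² = (-0.6739)² = 0.454

0.454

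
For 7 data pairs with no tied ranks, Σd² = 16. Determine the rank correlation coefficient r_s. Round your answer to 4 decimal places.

0.7143

ρ = 1 − 6Σd² / [n(n²−1)] = 1 − 6×16 / (7×48)
  = 1 − 96/336 = 1 − 0.28571 ≈ 0.7143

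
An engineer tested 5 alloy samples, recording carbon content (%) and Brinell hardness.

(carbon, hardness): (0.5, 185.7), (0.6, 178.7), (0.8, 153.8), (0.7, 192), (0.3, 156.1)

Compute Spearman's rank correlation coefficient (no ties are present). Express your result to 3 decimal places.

-0.100

Rank carbon: 2, 3, 5, 4, 1
Rank hardness: 4, 3, 1, 5, 2
d = rank(carbon) − rank(hardness): -2, 0, 4, -1, -1; Σd² = 22
ρ = 1 − 6Σd² / [n(n²−1)] = 1 − 6×22 / (5×24) = 1 − 132/120 ≈ -0.100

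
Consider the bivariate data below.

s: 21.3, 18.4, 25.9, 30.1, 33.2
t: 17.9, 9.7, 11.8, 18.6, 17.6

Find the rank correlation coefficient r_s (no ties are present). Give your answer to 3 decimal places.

Rank s: 2, 1, 3, 4, 5
Rank t: 4, 1, 2, 5, 3
d = rank(s) − rank(t): -2, 0, 1, -1, 2; Σd² = 10
ρ = 1 − 6Σd² / [n(n²−1)] = 1 − 6×10 / (5×24) = 1 − 60/120 ≈ 0.500

0.500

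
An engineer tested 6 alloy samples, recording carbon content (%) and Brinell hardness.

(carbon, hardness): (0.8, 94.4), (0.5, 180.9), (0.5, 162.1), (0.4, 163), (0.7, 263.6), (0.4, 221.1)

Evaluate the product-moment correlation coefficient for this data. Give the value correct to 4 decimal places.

n = 6, Σx = 3.3, Σy = 1085.1, Σx² = 1.95, Σy² = 212851.75, Σxy = 585.18
nΣxy − ΣxΣy = 3511.08 − 3580.83 = -69.75
nΣx² − (Σx)² = 11.7 − 10.89 = 0.81; nΣy² − (Σy)² = 1277110.5 − 1177442.01 = 99668.49
r = -69.75 / √(0.81 × 99668.49) = -69.75 / 284.1329 ≈ -0.2455

-0.2455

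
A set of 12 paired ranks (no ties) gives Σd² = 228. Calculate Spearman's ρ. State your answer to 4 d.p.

0.2028

ρ = 1 − 6Σd² / [n(n²−1)] = 1 − 6×228 / (12×143)
  = 1 − 1368/1716 = 1 − 0.79720 ≈ 0.2028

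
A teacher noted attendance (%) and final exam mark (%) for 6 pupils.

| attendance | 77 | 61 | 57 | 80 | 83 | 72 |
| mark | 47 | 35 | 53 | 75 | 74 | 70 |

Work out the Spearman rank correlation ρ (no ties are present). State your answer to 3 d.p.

0.657

Rank attendance: 4, 2, 1, 5, 6, 3
Rank mark: 2, 1, 3, 6, 5, 4
d = rank(attendance) − rank(mark): 2, 1, -2, -1, 1, -1; Σd² = 12
ρ = 1 − 6Σd² / [n(n²−1)] = 1 − 6×12 / (6×35) = 1 − 72/210 ≈ 0.657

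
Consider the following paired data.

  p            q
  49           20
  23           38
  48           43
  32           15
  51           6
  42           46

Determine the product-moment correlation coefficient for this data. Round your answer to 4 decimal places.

-0.2436

n = 6, Σp = 245, Σq = 168, Σp² = 10623, Σq² = 6070, Σpq = 6636
nΣpq − ΣpΣq = 39816 − 41160 = -1344
nΣp² − (Σp)² = 63738 − 60025 = 3713; nΣq² − (Σq)² = 36420 − 28224 = 8196
r = -1344 / √(3713 × 8196) = -1344 / 5516.4978 ≈ -0.2436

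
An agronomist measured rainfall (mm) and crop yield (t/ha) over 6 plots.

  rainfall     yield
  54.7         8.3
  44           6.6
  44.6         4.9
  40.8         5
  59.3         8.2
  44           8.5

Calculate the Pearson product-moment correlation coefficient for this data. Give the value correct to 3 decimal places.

0.645

n = 6, Σx = 287.4, Σy = 41.5, Σx² = 14034.38, Σy² = 300.95, Σxy = 2027.21
nΣxy − ΣxΣy = 12163.26 − 11927.1 = 236.16
nΣx² − (Σx)² = 84206.28 − 82598.76 = 1607.52; nΣy² − (Σy)² = 1805.7 − 1722.25 = 83.45
r = 236.16 / √(1607.52 × 83.45) = 236.16 / 366.2616 ≈ 0.645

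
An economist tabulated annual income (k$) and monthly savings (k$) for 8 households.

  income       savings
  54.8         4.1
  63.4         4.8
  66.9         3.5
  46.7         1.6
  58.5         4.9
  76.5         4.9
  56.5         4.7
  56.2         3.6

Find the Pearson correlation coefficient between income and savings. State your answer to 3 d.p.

0.609

n = 8, Σx = 479.5, Σy = 32.1, Σx² = 29304.29, Σy² = 137.73, Σxy = 1967.24
nΣxy − ΣxΣy = 15737.92 − 15391.95 = 345.97
nΣx² − (Σx)² = 234434.32 − 229920.25 = 4514.07; nΣy² − (Σy)² = 1101.84 − 1030.41 = 71.43
r = 345.97 / √(4514.07 × 71.43) = 345.97 / 567.8380 ≈ 0.609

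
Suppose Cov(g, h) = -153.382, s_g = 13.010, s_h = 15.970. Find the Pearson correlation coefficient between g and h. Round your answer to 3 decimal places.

r = Cov(g,h) / (s_g · s_h) = -153.382 / (13.010 × 15.970)
  = -153.382 / 207.7697 ≈ -0.738

-0.738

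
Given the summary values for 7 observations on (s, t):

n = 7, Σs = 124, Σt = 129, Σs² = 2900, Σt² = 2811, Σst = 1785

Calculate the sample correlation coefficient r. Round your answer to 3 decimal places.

-0.905

r = (nΣst − ΣsΣt) / √[(nΣs² − (Σs)²)(nΣt² − (Σt)²)]
Numerator: 7×1785 − 124×129 = -3501
Denominator: √[(20300 − 15376)(19677 − 16641)] = √[4924 × 3036] = 3866.4278
r = -3501 / 3866.4278 ≈ -0.905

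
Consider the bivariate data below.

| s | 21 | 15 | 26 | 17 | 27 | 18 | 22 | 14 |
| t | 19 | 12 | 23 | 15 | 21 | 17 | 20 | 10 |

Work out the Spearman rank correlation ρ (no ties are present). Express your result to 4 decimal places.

Rank s: 5, 2, 7, 3, 8, 4, 6, 1
Rank t: 5, 2, 8, 3, 7, 4, 6, 1
d = rank(s) − rank(t): 0, 0, -1, 0, 1, 0, 0, 0; Σd² = 2
ρ = 1 − 6Σd² / [n(n²−1)] = 1 − 6×2 / (8×63) = 1 − 12/504 ≈ 0.9762

0.9762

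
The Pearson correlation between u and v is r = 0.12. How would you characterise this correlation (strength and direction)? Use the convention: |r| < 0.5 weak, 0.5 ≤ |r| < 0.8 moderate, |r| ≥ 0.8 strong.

r = 0.12 > 0 so the relationship is positive.
|r| = 0.12, which falls in the weak range.

weak positive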